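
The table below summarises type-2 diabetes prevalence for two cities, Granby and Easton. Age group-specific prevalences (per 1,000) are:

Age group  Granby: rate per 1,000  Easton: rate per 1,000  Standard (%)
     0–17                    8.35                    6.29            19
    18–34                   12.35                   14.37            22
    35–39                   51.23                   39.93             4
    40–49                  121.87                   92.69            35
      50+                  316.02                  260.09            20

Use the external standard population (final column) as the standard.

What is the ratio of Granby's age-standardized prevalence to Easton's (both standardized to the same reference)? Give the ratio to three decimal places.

1.241

Standard weights: 0.19, 0.22, 0.04, 0.35, 0.20.
Granby: 0.1900×8.35 + 0.2200×12.35 + 0.0400×51.23 + 0.3500×121.87 + 0.2000×316.02 = 112.2112 per 1,000.
Easton: 0.1900×6.29 + 0.2200×14.37 + 0.0400×39.93 + 0.3500×92.69 + 0.2000×260.09 = 90.4132 per 1,000.
Ratio = 112.2112 ÷ 90.4132 = 1.24109.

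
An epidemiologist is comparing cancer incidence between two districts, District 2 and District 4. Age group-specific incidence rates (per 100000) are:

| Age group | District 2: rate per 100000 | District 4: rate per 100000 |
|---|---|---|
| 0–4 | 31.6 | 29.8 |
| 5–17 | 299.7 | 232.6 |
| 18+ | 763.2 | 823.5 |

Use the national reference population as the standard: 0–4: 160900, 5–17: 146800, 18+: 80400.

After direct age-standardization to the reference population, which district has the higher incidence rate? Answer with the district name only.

District 2

Standard total = 388100; weights = 0.4146, 0.3783, 0.2072.
District 2: 0.4146×31.6 + 0.3783×299.7 + 0.2072×763.2 = 284.5702 per 100000.
District 4: 0.4146×29.8 + 0.3783×232.6 + 0.2072×823.5 = 270.9351 per 100000.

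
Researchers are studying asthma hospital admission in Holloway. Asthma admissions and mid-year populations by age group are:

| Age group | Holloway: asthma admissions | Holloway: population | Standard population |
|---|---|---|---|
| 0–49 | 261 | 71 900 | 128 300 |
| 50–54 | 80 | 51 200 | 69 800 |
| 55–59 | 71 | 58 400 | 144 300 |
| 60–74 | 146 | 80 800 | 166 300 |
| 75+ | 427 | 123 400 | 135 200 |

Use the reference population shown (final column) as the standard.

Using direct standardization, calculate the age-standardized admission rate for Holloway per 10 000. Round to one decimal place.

Age-specific rates per 10 000 for Holloway: 36.30, 15.62, 12.16, 18.07, 34.60.
Standard total = 643 900; weights = 0.1993, 0.1084, 0.2241, 0.2583, 0.2100.
Standardized rate: 0.1993×36.30 + 0.1084×15.62 + 0.2241×12.16 + 0.2583×18.07 + 0.2100×34.60 = 23.5837 per 10 000.

23.6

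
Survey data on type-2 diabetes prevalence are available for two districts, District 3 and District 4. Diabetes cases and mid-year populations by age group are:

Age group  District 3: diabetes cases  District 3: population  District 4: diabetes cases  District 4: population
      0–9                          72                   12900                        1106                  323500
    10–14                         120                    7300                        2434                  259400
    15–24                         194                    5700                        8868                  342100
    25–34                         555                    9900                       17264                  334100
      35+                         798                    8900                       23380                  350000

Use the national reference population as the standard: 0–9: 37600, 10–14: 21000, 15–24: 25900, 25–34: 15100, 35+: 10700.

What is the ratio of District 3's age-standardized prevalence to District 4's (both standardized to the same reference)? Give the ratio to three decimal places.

Age-specific rates per 1000 for District 3: 5.581, 16.438, 34.035, 56.061, 89.663.
For District 4: 3.419, 9.383, 25.922, 51.673, 66.800.
Standard total = 110300; weights = 0.3409, 0.1904, 0.2348, 0.1369, 0.0970.
District 3: 0.3409×5.581 + 0.1904×16.438 + 0.2348×34.035 + 0.1369×56.061 + 0.0970×89.663 = 29.3969 per 1000.
District 4: 0.3409×3.419 + 0.1904×9.383 + 0.2348×25.922 + 0.1369×51.673 + 0.0970×66.800 = 22.5930 per 1000.
Ratio = 29.3969 ÷ 22.5930 = 1.30115.

1.301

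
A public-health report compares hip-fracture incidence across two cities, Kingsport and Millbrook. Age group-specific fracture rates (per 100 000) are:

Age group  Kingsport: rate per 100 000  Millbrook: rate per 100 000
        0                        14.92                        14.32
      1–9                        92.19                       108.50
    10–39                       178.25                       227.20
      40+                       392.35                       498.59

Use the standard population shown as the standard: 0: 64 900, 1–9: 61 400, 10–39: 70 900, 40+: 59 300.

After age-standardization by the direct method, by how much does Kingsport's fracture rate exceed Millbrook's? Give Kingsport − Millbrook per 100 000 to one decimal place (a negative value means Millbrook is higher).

Standard total = 256 500; weights = 0.2530, 0.2394, 0.2764, 0.2312.
Kingsport: 0.2530×14.92 + 0.2394×92.19 + 0.2764×178.25 + 0.2312×392.35 = 165.8209 per 100 000.
Millbrook: 0.2530×14.32 + 0.2394×108.50 + 0.2764×227.20 + 0.2312×498.59 = 207.6652 per 100 000.
Difference = 165.8209 − 207.6652 = -41.8444.

-41.8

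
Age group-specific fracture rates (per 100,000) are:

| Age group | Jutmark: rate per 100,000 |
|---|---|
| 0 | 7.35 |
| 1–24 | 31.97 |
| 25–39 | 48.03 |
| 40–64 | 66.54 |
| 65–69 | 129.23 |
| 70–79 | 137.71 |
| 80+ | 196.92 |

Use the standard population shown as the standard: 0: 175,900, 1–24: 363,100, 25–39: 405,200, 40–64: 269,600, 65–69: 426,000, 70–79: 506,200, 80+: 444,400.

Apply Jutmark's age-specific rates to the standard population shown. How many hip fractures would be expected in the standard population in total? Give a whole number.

2626

Expected hip fractures = Σ (standard pop × age-specific rate ÷ 100,000)
= 175,900×7.35/100,000 + 363,100×31.97/100,000 + 405,200×48.03/100,000 + 269,600×66.54/100,000 + 426,000×129.23/100,000 + 506,200×137.71/100,000 + 444,400×196.92/100,000
= 12.93 + 116.08 + 194.62 + 179.39 + 550.52 + 697.09 + 875.11 = 2625.74.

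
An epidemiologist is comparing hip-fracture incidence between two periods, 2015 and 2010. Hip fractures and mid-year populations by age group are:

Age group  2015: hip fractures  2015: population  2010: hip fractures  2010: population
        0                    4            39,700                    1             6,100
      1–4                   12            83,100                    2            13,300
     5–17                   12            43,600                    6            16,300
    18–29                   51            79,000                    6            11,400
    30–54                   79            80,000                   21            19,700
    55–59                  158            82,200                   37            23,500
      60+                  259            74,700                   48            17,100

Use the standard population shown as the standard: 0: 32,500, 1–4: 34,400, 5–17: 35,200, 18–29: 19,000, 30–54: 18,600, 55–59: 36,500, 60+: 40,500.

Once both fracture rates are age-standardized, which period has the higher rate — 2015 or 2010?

Age-specific rates per 100,000 for 2015: 10.08, 14.44, 27.52, 64.56, 98.75, 192.21, 346.72.
For 2010: 16.39, 15.04, 36.81, 52.63, 106.60, 157.45, 280.70.
Standard total = 216,700; weights = 0.1500, 0.1587, 0.1624, 0.0877, 0.0858, 0.1684, 0.1869.
2015: 0.1500×10.08 + 0.1587×14.44 + 0.1624×27.52 + 0.0877×64.56 + 0.0858×98.75 + 0.1684×192.21 + 0.1869×346.72 = 119.5862 per 100,000.
2010: 0.1500×16.39 + 0.1587×15.04 + 0.1624×36.81 + 0.0877×52.63 + 0.0858×106.60 + 0.1684×157.45 + 0.1869×280.70 = 103.5706 per 100,000.

2015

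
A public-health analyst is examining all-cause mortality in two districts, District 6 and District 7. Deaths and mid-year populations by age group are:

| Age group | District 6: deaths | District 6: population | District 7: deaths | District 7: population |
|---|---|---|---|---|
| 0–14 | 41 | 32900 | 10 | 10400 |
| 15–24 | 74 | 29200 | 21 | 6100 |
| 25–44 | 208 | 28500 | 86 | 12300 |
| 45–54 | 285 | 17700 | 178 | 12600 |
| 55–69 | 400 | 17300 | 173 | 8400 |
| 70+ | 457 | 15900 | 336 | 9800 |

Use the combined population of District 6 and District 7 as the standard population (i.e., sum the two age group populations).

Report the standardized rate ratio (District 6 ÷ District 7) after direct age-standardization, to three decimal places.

0.989

Age-specific rates per 1000 for District 6: 1.246, 2.534, 7.298, 16.102, 23.121, 28.742.
For District 7: 0.962, 3.443, 6.992, 14.127, 20.595, 34.286.
Combined standard total = 201100; weights = 0.2153, 0.1755, 0.2029, 0.1507, 0.1278, 0.1278.
District 6: 0.2153×1.246 + 0.1755×2.534 + 0.2029×7.298 + 0.1507×16.102 + 0.1278×23.121 + 0.1278×28.742 = 11.2479 per 1000.
District 7: 0.2153×0.962 + 0.1755×3.443 + 0.2029×6.992 + 0.1507×14.127 + 0.1278×20.595 + 0.1278×34.286 = 11.3720 per 1000.
Ratio = 11.2479 ÷ 11.3720 = 0.98909.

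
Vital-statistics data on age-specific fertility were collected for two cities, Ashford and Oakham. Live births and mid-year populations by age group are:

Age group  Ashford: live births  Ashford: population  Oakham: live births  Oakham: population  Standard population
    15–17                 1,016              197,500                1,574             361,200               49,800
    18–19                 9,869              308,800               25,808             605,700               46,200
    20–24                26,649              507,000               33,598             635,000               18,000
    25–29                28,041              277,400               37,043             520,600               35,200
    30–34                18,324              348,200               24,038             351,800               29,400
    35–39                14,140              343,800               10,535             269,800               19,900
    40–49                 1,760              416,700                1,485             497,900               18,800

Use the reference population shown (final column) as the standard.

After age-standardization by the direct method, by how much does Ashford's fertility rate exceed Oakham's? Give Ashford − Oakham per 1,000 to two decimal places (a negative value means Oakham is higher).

Age-specific rates per 1,000 for Ashford: 5.144, 31.959, 52.562, 101.085, 52.625, 41.129, 4.224.
For Oakham: 4.358, 42.609, 52.910, 71.154, 68.329, 39.047, 2.983.
Standard total = 217,300; weights = 0.2292, 0.2126, 0.0828, 0.1620, 0.1353, 0.0916, 0.0865.
Ashford: 0.2292×5.144 + 0.2126×31.959 + 0.0828×52.562 + 0.1620×101.085 + 0.1353×52.625 + 0.0916×41.129 + 0.0865×4.224 = 39.9542 per 1,000.
Oakham: 0.2292×4.358 + 0.2126×42.609 + 0.0828×52.910 + 0.1620×71.154 + 0.1353×68.329 + 0.0916×39.047 + 0.0865×2.983 = 39.0452 per 1,000.
Difference = 39.9542 − 39.0452 = 0.9090.

0.91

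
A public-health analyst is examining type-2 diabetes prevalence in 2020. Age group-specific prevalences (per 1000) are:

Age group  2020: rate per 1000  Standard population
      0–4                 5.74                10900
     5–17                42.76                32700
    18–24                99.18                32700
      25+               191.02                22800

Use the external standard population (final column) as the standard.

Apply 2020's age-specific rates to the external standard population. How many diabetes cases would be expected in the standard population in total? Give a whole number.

Expected diabetes cases = Σ (standard pop × age-specific rate ÷ 1000)
= 10900×5.74/1000 + 32700×42.76/1000 + 32700×99.18/1000 + 22800×191.02/1000
= 62.57 + 1398.25 + 3243.19 + 4355.26 = 9059.26.

9059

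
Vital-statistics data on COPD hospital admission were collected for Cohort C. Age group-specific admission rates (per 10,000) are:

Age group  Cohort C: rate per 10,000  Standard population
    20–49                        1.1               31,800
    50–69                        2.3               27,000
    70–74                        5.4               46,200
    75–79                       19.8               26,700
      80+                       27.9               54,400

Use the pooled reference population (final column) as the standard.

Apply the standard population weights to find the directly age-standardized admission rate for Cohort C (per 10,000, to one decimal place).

12.9

Standard total = 186,100; weights = 0.1709, 0.1451, 0.2483, 0.1435, 0.2923.
Standardized rate: 0.1709×1.1 + 0.1451×2.3 + 0.2483×5.4 + 0.1435×19.8 + 0.2923×27.9 = 12.8586 per 10,000.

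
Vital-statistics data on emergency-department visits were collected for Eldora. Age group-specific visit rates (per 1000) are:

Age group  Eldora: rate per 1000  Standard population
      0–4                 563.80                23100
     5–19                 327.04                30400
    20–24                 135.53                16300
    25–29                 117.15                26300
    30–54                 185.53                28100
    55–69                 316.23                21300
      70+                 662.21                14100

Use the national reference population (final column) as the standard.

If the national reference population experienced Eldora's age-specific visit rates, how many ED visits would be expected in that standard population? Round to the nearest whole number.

49542

Expected ED visits = Σ (standard pop × age-specific rate ÷ 1000)
= 23100×563.80/1000 + 30400×327.04/1000 + 16300×135.53/1000 + 26300×117.15/1000 + 28100×185.53/1000 + 21300×316.23/1000 + 14100×662.21/1000
= 13023.78 + 9942.02 + 2209.14 + 3081.05 + 5213.39 + 6735.70 + 9337.16 = 49542.23.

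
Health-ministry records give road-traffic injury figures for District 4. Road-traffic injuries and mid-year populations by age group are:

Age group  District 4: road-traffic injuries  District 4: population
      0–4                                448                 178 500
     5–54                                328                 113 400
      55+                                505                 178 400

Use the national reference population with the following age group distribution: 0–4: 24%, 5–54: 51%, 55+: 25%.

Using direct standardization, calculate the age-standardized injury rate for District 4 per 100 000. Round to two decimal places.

Age-specific rates per 100 000 for District 4: 250.98, 289.24, 283.07.
Standard weights: 0.24, 0.51, 0.25.
Standardized rate: 0.2400×250.98 + 0.5100×289.24 + 0.2500×283.07 = 278.5165 per 100 000.

278.52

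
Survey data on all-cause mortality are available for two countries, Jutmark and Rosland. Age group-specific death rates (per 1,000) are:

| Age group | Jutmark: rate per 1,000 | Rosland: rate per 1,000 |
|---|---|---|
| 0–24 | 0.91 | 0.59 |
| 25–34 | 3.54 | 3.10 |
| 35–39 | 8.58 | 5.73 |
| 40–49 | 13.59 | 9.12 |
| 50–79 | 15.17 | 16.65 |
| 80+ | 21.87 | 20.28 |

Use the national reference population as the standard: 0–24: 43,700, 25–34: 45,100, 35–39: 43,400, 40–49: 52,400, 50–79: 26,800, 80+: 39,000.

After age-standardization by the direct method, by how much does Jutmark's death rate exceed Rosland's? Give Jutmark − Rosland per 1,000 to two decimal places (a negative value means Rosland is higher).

1.65

Standard total = 250,400; weights = 0.1745, 0.1801, 0.1733, 0.2093, 0.1070, 0.1558.
Jutmark: 0.1745×0.91 + 0.1801×3.54 + 0.1733×8.58 + 0.2093×13.59 + 0.1070×15.17 + 0.1558×21.87 = 10.1573 per 1,000.
Rosland: 0.1745×0.59 + 0.1801×3.10 + 0.1733×5.73 + 0.2093×9.12 + 0.1070×16.65 + 0.1558×20.28 = 8.5036 per 1,000.
Difference = 10.1573 − 8.5036 = 1.6537.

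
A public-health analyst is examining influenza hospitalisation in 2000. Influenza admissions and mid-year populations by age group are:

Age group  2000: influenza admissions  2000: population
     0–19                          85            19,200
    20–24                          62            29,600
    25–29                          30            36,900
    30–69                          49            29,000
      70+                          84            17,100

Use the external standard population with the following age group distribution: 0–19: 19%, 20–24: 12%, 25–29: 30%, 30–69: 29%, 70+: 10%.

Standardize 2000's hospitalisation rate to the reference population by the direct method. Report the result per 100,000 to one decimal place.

231.8

Age-specific rates per 100,000 for 2000: 442.71, 209.46, 81.30, 168.97, 491.23.
Standard weights: 0.19, 0.12, 0.30, 0.29, 0.10.
Standardized rate: 0.1900×442.71 + 0.1200×209.46 + 0.3000×81.30 + 0.2900×168.97 + 0.1000×491.23 = 231.7628 per 100,000.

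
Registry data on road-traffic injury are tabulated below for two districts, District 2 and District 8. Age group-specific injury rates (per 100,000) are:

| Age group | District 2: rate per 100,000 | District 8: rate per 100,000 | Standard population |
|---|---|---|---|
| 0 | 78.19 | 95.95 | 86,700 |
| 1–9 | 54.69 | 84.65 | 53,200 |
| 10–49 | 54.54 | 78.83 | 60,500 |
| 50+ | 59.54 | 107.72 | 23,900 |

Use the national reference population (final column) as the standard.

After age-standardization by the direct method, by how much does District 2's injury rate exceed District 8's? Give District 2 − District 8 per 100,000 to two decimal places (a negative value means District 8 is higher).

Standard total = 224,300; weights = 0.3865, 0.2372, 0.2697, 0.1066.
District 2: 0.3865×78.19 + 0.2372×54.69 + 0.2697×54.54 + 0.1066×59.54 = 64.2499 per 100,000.
District 8: 0.3865×95.95 + 0.2372×84.65 + 0.2697×78.83 + 0.1066×107.72 = 89.9062 per 100,000.
Difference = 64.2499 − 89.9062 = -25.6563.

-25.66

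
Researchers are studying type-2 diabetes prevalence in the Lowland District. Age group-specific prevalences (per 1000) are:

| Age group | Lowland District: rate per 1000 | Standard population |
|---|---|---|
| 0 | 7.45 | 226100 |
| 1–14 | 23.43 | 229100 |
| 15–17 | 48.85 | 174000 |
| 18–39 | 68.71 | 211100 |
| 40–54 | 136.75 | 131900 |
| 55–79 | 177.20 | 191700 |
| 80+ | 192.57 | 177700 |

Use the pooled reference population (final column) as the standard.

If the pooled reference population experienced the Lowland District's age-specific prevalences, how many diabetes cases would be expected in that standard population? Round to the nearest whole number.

116283

Expected diabetes cases = Σ (standard pop × age-specific rate ÷ 1000)
= 226100×7.45/1000 + 229100×23.43/1000 + 174000×48.85/1000 + 211100×68.71/1000 + 131900×136.75/1000 + 191700×177.20/1000 + 177700×192.57/1000
= 1684.44 + 5367.81 + 8499.90 + 14504.68 + 18037.33 + 33969.24 + 34219.69 = 116283.09.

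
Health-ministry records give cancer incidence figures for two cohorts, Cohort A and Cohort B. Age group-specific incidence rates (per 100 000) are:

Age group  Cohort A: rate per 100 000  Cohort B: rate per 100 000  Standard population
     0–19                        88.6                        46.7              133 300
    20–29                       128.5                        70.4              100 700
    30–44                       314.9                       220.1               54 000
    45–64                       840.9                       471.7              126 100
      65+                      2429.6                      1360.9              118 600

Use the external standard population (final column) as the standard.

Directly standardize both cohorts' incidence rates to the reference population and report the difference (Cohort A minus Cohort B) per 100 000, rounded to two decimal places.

356.41

Standard total = 532 700; weights = 0.2502, 0.1890, 0.1014, 0.2367, 0.2226.
Cohort A: 0.2502×88.6 + 0.1890×128.5 + 0.1014×314.9 + 0.2367×840.9 + 0.2226×2429.6 = 818.3649 per 100 000.
Cohort B: 0.2502×46.7 + 0.1890×70.4 + 0.1014×220.1 + 0.2367×471.7 + 0.2226×1360.9 = 461.9559 per 100 000.
Difference = 818.3649 − 461.9559 = 356.4090.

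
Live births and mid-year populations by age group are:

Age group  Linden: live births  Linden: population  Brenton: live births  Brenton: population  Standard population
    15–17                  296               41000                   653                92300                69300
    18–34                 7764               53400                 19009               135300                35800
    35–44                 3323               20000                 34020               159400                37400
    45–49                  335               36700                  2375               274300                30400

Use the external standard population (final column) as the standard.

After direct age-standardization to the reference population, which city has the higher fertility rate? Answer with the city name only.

Brenton

Age-specific rates per 1000 for Linden: 7.220, 145.393, 166.150, 9.128.
For Brenton: 7.075, 140.495, 213.425, 8.658.
Standard total = 172900; weights = 0.4008, 0.2071, 0.2163, 0.1758.
Linden: 0.4008×7.220 + 0.2071×145.393 + 0.2163×166.150 + 0.1758×9.128 = 70.5431 per 1000.
Brenton: 0.4008×7.075 + 0.2071×140.495 + 0.2163×213.425 + 0.1758×8.658 = 79.6144 per 1000.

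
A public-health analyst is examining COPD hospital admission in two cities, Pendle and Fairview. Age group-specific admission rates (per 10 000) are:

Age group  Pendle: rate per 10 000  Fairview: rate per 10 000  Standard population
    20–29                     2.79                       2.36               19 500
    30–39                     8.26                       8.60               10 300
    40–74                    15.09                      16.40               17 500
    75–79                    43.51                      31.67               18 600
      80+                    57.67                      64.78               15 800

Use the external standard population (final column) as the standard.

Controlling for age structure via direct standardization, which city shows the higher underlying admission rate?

Standard total = 81 700; weights = 0.2387, 0.1261, 0.2142, 0.2277, 0.1934.
Pendle: 0.2387×2.79 + 0.1261×8.26 + 0.2142×15.09 + 0.2277×43.51 + 0.1934×57.67 = 25.9979 per 10 000.
Fairview: 0.2387×2.36 + 0.1261×8.60 + 0.2142×16.40 + 0.2277×31.67 + 0.1934×64.78 = 24.8982 per 10 000.

Pendle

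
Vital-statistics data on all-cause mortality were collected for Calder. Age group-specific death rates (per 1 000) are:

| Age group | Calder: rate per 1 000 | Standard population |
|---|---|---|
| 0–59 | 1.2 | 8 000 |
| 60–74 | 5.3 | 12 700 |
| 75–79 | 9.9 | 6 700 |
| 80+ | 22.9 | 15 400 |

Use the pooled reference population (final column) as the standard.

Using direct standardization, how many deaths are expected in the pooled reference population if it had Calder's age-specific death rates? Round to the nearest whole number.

496

Expected deaths = Σ (standard pop × age-specific rate ÷ 1 000)
= 8 000×1.2/1 000 + 12 700×5.3/1 000 + 6 700×9.9/1 000 + 15 400×22.9/1 000
= 9.60 + 67.31 + 66.33 + 352.66 = 495.90.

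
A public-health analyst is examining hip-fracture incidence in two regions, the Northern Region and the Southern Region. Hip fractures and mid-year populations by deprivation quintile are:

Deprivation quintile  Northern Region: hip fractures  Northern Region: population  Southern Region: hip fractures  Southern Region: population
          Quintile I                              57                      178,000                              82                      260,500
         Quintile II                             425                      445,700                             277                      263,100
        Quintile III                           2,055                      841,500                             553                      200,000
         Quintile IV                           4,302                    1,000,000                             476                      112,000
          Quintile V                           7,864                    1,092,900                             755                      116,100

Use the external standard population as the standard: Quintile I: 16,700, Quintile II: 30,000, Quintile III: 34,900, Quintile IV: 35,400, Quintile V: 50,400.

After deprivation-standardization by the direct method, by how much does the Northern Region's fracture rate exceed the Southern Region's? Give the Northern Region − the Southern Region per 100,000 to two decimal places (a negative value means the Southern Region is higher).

13.49

Deprivation-specific rates per 100,000 for the Northern Region: 32.02, 95.36, 244.21, 430.20, 719.55.
For the Southern Region: 31.48, 105.28, 276.50, 425.00, 650.30.
Standard total = 167,400; weights = 0.0998, 0.1792, 0.2085, 0.2115, 0.3011.
The Northern Region: 0.0998×32.02 + 0.1792×95.36 + 0.2085×244.21 + 0.2115×430.20 + 0.3011×719.55 = 378.8102 per 100,000.
The Southern Region: 0.0998×31.48 + 0.1792×105.28 + 0.2085×276.50 + 0.2115×425.00 + 0.3011×650.30 = 365.3179 per 100,000.
Difference = 378.8102 − 365.3179 = 13.4923.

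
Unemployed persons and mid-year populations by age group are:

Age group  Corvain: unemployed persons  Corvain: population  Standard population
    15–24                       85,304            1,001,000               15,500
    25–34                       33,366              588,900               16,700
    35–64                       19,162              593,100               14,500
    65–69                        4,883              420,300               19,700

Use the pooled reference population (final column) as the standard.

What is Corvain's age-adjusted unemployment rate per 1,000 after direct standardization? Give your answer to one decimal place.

44.6

Age-specific rates per 1,000 for Corvain: 85.219, 56.658, 32.308, 11.618.
Standard total = 66,400; weights = 0.2334, 0.2515, 0.2184, 0.2967.
Standardized rate: 0.2334×85.219 + 0.2515×56.658 + 0.2184×32.308 + 0.2967×11.618 = 44.6449 per 1,000.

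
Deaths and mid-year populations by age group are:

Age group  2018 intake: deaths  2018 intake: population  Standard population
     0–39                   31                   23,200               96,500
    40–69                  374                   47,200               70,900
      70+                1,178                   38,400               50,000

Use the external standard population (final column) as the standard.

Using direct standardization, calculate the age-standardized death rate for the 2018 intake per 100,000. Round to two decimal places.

1023.27

Age-specific rates per 100,000 for the 2018 intake: 133.62, 792.37, 3067.71.
Standard total = 217,400; weights = 0.4439, 0.3261, 0.2300.
Standardized rate: 0.4439×133.62 + 0.3261×792.37 + 0.2300×3067.71 = 1023.2707 per 100,000.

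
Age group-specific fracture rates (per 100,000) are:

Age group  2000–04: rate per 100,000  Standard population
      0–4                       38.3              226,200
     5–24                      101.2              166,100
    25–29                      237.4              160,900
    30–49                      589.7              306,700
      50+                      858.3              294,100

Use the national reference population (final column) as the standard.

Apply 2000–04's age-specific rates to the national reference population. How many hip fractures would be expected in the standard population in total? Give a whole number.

Expected hip fractures = Σ (standard pop × age-specific rate ÷ 100,000)
= 226,200×38.3/100,000 + 166,100×101.2/100,000 + 160,900×237.4/100,000 + 306,700×589.7/100,000 + 294,100×858.3/100,000
= 86.63 + 168.09 + 381.98 + 1808.61 + 2524.26 = 4969.57.

4970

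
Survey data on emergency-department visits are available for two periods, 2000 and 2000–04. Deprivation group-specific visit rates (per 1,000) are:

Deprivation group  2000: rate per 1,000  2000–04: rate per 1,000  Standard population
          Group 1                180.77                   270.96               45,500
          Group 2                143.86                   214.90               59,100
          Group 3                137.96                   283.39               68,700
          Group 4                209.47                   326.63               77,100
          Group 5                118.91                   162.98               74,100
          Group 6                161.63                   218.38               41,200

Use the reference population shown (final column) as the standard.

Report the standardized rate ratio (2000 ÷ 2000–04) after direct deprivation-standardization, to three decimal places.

Standard total = 365,700; weights = 0.1244, 0.1616, 0.1879, 0.2108, 0.2026, 0.1127.
2000: 0.1244×180.77 + 0.1616×143.86 + 0.1879×137.96 + 0.2108×209.47 + 0.2026×118.91 + 0.1127×161.63 = 158.1229 per 1,000.
2000–04: 0.1244×270.96 + 0.1616×214.90 + 0.1879×283.39 + 0.2108×326.63 + 0.2026×162.98 + 0.1127×218.38 = 248.1690 per 1,000.
Ratio = 158.1229 ÷ 248.1690 = 0.63716.

0.637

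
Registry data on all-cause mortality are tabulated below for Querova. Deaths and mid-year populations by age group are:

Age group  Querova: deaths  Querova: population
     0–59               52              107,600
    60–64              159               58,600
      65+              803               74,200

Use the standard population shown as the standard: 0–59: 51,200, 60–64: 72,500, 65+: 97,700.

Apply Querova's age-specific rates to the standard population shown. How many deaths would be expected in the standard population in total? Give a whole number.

1279

Age-specific rates per 1,000 for Querova: 0.483, 2.713, 10.822.
Expected deaths = Σ (standard pop × age-specific rate ÷ 1,000)
= 51,200×0.483/1,000 + 72,500×2.713/1,000 + 97,700×10.822/1,000
= 24.74 + 196.72 + 1057.32 = 1278.78.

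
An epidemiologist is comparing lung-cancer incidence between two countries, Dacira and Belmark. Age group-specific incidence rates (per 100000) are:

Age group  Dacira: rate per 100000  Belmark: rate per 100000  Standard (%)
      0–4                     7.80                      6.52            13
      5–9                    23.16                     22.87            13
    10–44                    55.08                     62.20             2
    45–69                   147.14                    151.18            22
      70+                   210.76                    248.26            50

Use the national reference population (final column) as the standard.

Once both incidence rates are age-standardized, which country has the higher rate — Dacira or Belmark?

Standard weights: 0.13, 0.13, 0.02, 0.22, 0.50.
Dacira: 0.1300×7.80 + 0.1300×23.16 + 0.0200×55.08 + 0.2200×147.14 + 0.5000×210.76 = 142.8772 per 100000.
Belmark: 0.1300×6.52 + 0.1300×22.87 + 0.0200×62.20 + 0.2200×151.18 + 0.5000×248.26 = 162.4543 per 100000.

Belmark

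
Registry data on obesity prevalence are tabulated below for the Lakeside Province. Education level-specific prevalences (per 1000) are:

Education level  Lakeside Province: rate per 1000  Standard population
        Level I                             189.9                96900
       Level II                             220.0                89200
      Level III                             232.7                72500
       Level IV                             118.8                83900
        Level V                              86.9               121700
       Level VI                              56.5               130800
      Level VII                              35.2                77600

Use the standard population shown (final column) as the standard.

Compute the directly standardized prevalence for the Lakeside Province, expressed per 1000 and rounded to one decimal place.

127.2

Standard total = 672600; weights = 0.1441, 0.1326, 0.1078, 0.1247, 0.1809, 0.1945, 0.1154.
Standardized rate: 0.1441×189.9 + 0.1326×220.0 + 0.1078×232.7 + 0.1247×118.8 + 0.1809×86.9 + 0.1945×56.5 + 0.1154×35.2 = 127.2091 per 1000.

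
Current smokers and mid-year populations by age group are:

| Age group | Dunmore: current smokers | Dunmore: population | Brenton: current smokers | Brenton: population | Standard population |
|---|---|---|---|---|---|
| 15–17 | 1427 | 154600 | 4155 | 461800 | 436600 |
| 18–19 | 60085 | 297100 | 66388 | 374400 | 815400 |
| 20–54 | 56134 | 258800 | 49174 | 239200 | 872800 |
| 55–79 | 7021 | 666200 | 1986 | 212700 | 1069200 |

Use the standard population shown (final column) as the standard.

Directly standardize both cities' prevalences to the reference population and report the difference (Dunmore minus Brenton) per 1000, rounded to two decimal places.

9.89

Age-specific rates per 1000 for Dunmore: 9.230, 202.238, 216.901, 10.539.
For Brenton: 8.997, 177.318, 205.577, 9.337.
Standard total = 3194000; weights = 0.1367, 0.2553, 0.2733, 0.3348.
Dunmore: 0.1367×9.230 + 0.2553×202.238 + 0.2733×216.901 + 0.3348×10.539 = 115.6902 per 1000.
Brenton: 0.1367×8.997 + 0.2553×177.318 + 0.2733×205.577 + 0.3348×9.337 = 105.7998 per 1000.
Difference = 115.6902 − 105.7998 = 9.8904.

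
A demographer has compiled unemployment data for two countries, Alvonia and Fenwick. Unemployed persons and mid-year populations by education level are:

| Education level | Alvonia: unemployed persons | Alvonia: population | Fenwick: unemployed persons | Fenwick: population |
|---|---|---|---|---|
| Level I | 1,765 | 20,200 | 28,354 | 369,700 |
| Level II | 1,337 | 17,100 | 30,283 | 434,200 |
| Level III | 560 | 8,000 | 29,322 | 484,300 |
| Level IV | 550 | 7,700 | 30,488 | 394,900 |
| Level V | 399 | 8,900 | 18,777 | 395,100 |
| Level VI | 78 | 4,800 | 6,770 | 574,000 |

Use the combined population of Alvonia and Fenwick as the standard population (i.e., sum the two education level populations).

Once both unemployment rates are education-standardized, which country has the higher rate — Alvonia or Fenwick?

Alvonia

Education-specific rates per 1,000 for Alvonia: 87.376, 78.187, 70.000, 71.429, 44.831, 16.250.
For Fenwick: 76.695, 69.744, 60.545, 77.204, 47.525, 11.794.
Combined standard total = 2,718,900; weights = 0.1434, 0.1660, 0.1811, 0.1481, 0.1486, 0.2129.
Alvonia: 0.1434×87.376 + 0.1660×78.187 + 0.1811×70.000 + 0.1481×71.429 + 0.1486×44.831 + 0.2129×16.250 = 58.8802 per 1,000.
Fenwick: 0.1434×76.695 + 0.1660×69.744 + 0.1811×60.545 + 0.1481×77.204 + 0.1486×47.525 + 0.2129×11.794 = 54.5420 per 1,000.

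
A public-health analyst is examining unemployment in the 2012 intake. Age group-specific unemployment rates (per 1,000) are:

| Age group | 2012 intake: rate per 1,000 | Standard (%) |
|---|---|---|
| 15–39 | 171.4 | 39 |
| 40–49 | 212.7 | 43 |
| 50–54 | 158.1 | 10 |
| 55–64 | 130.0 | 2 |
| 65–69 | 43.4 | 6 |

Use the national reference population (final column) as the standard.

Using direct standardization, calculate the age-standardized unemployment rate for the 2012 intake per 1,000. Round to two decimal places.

179.32

Standard weights: 0.39, 0.43, 0.10, 0.02, 0.06.
Standardized rate: 0.3900×171.4 + 0.4300×212.7 + 0.1000×158.1 + 0.0200×130.0 + 0.0600×43.4 = 179.3210 per 1,000.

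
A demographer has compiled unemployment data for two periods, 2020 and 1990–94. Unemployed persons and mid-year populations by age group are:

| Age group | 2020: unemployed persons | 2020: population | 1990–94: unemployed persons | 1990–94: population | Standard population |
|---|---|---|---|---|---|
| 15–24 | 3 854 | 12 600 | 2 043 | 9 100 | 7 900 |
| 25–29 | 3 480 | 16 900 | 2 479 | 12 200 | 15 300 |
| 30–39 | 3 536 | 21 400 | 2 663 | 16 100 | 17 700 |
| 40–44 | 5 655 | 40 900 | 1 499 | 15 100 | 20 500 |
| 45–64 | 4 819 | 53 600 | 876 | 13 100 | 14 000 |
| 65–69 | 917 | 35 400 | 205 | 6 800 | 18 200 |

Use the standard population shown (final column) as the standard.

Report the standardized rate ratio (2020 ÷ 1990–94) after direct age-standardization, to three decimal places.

1.152

Age-specific rates per 1 000 for 2020: 305.873, 205.917, 165.234, 138.264, 89.907, 25.904.
For 1990–94: 224.505, 203.197, 165.404, 99.272, 66.870, 30.147.
Standard total = 93 600; weights = 0.0844, 0.1635, 0.1891, 0.2190, 0.1496, 0.1944.
2020: 0.0844×305.873 + 0.1635×205.917 + 0.1891×165.234 + 0.2190×138.264 + 0.1496×89.907 + 0.1944×25.904 = 139.4885 per 1 000.
1990–94: 0.0844×224.505 + 0.1635×203.197 + 0.1891×165.404 + 0.2190×99.272 + 0.1496×66.870 + 0.1944×30.147 = 121.0478 per 1 000.
Ratio = 139.4885 ÷ 121.0478 = 1.15234.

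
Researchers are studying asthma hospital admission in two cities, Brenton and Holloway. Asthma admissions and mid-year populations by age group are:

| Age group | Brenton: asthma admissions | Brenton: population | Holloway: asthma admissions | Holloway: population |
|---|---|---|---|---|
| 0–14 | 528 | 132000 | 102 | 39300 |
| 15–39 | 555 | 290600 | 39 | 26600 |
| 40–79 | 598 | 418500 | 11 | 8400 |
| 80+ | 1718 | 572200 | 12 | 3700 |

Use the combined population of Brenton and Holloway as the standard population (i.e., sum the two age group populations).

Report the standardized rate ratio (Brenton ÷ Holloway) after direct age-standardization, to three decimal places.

Age-specific rates per 10000 for Brenton: 40.00, 19.10, 14.29, 30.02.
For Holloway: 25.95, 14.66, 13.10, 32.43.
Combined standard total = 1491300; weights = 0.1149, 0.2127, 0.2863, 0.3862.
Brenton: 0.1149×40.00 + 0.2127×19.10 + 0.2863×14.29 + 0.3862×30.02 = 24.3419 per 10000.
Holloway: 0.1149×25.95 + 0.2127×14.66 + 0.2863×13.10 + 0.3862×32.43 = 22.3730 per 10000.
Ratio = 24.3419 ÷ 22.3730 = 1.08801.

1.088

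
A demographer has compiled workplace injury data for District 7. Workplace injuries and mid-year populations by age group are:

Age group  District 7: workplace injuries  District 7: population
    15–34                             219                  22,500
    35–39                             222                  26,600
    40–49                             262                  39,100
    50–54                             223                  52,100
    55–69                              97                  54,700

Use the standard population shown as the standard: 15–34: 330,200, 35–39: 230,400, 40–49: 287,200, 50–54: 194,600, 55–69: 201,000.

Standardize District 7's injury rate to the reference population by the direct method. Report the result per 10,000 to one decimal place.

66.4

Age-specific rates per 10,000 for District 7: 97.33, 83.46, 67.01, 42.80, 17.73.
Standard total = 1,243,400; weights = 0.2656, 0.1853, 0.2310, 0.1565, 0.1617.
Standardized rate: 0.2656×97.33 + 0.1853×83.46 + 0.2310×67.01 + 0.1565×42.80 + 0.1617×17.73 = 66.3557 per 10,000.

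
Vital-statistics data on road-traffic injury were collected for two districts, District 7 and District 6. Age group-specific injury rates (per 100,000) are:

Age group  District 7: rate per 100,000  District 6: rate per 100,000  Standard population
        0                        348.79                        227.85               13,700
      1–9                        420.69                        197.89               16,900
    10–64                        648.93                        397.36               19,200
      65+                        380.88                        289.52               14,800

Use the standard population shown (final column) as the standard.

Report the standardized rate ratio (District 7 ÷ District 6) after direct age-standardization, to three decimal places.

Standard total = 64,600; weights = 0.2121, 0.2616, 0.2972, 0.2291.
District 7: 0.2121×348.79 + 0.2616×420.69 + 0.2972×648.93 + 0.2291×380.88 = 464.1573 per 100,000.
District 6: 0.2121×227.85 + 0.2616×197.89 + 0.2972×397.36 + 0.2291×289.52 = 284.5216 per 100,000.
Ratio = 464.1573 ÷ 284.5216 = 1.63136.

1.631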